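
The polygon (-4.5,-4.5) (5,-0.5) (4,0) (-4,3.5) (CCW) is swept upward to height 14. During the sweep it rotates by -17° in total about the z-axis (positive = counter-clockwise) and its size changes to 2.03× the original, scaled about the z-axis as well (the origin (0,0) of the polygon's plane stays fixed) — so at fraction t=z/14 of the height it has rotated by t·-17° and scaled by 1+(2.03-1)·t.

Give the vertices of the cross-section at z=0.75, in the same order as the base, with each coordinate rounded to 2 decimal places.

t = z/height = 0.75/14 = 0.0535714
s = 1 + (scale-1)·z/height = 1 + (2.03-1)·0.75/14 = 1.055179
θ = twist·z/height = -17°·0.75/14 = -0.9107° = -0.015895 rad
cos θ = 0.999874, sin θ = -0.015894 (intermediates below are computed at full precision and shown rounded to 5 d.p.)
v1: (-4.5,-4.5) → rotate → (-4.57096,-4.42791) → ×s → (-4.82317,-4.67223) → (-4.82,-4.67)
v2: (5,-0.5) → rotate → (4.99142,-0.57941) → ×s → (5.26684,-0.61138) → (5.27,-0.61)
v3: (4,0) → rotate → (3.99949,-0.06358) → ×s → (4.22018,-0.06709) → (4.22,-0.07)
v4: (-4,3.5) → rotate → (-3.94386,3.56314) → ×s → (-4.16148,3.75974) → (-4.16,3.76)

Cross-section at z=0.75: (-4.82,-4.67) (5.27,-0.61) (4.22,-0.07) (-4.16,3.76)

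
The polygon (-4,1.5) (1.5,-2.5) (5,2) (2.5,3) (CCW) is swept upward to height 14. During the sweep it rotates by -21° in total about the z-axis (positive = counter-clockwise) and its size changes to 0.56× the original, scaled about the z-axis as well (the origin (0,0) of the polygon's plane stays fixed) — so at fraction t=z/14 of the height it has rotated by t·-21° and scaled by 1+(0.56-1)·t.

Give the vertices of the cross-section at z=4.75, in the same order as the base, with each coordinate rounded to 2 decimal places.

t = z/height = 4.75/14 = 0.339286
s = 1 + (scale-1)·z/height = 1 + (0.56-1)·4.75/14 = 0.850714
θ = twist·z/height = -21°·4.75/14 = -7.1250° = -0.124355 rad
cos θ = 0.992278, sin θ = -0.124034 (intermediates below are computed at full precision and shown rounded to 5 d.p.)
v1: (-4,1.5) → rotate → (-3.78306,1.98455) → ×s → (-3.21830,1.68829) → (-3.22,1.69)
v2: (1.5,-2.5) → rotate → (1.17833,-2.66675) → ×s → (1.00242,-2.26864) → (1.00,-2.27)
v3: (5,2) → rotate → (5.20946,1.36438) → ×s → (4.43176,1.16070) → (4.43,1.16)
v4: (2.5,3) → rotate → (2.85280,2.66675) → ×s → (2.42692,2.26864) → (2.43,2.27)

Cross-section at z=4.75: (-3.22,1.69) (1.00,-2.27) (4.43,1.16) (2.43,2.27)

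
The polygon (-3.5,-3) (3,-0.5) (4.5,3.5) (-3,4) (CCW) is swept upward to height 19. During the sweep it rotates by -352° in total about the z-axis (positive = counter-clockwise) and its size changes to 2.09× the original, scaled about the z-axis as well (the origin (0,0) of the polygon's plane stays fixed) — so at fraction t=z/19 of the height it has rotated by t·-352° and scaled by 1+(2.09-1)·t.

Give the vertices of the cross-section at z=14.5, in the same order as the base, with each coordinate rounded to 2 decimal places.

Cross-section at z=14.5: (5.65,-6.28) (0.78,5.52) (-6.61,8.09) (-7.19,-5.67)

t = z/height = 14.5/19 = 0.763158
s = 1 + (scale-1)·z/height = 1 + (2.09-1)·14.5/19 = 1.831842
θ = twist·z/height = -352°·14.5/19 = -268.6316° = -4.688506 rad
cos θ = -0.023881, sin θ = 0.999715 (intermediates below are computed at full precision and shown rounded to 5 d.p.)
v1: (-3.5,-3) → rotate → (3.08273,-3.42736) → ×s → (5.64707,-6.27838) → (5.65,-6.28)
v2: (3,-0.5) → rotate → (0.42821,3.01109) → ×s → (0.78442,5.51583) → (0.78,5.52)
v3: (4.5,3.5) → rotate → (-3.60647,4.41513) → ×s → (-6.60648,8.08783) → (-6.61,8.09)
v4: (-3,4) → rotate → (-3.92722,-3.09467) → ×s → (-7.19404,-5.66895) → (-7.19,-5.67)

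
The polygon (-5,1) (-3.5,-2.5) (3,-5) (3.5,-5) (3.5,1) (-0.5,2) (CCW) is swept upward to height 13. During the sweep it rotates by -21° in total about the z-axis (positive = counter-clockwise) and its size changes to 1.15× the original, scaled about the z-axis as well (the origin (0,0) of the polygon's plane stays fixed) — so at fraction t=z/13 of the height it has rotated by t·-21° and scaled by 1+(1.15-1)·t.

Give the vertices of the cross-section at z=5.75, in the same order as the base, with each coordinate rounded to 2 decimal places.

Cross-section at z=5.75: (-5.09,1.91) (-4.11,-2.03) (2.30,-5.78) (2.82,-5.86) (3.86,0.45) (-0.18,2.19)

t = z/height = 5.75/13 = 0.442308
s = 1 + (scale-1)·z/height = 1 + (1.15-1)·5.75/13 = 1.066346
θ = twist·z/height = -21°·5.75/13 = -9.2885° = -0.162114 rad
cos θ = 0.986888, sin θ = -0.161405 (intermediates below are computed at full precision and shown rounded to 5 d.p.)
v1: (-5,1) → rotate → (-4.77304,1.79391) → ×s → (-5.08971,1.91293) → (-5.09,1.91)
v2: (-3.5,-2.5) → rotate → (-3.85762,-1.90230) → ×s → (-4.11356,-2.02851) → (-4.11,-2.03)
v3: (3,-5) → rotate → (2.15364,-5.41866) → ×s → (2.29653,-5.77816) → (2.30,-5.78)
v4: (3.5,-5) → rotate → (2.64708,-5.49936) → ×s → (2.82271,-5.86422) → (2.82,-5.86)
v5: (3.5,1) → rotate → (3.61551,0.42197) → ×s → (3.85539,0.44997) → (3.86,0.45)
v6: (-0.5,2) → rotate → (-0.17063,2.05448) → ×s → (-0.18195,2.19079) → (-0.18,2.19)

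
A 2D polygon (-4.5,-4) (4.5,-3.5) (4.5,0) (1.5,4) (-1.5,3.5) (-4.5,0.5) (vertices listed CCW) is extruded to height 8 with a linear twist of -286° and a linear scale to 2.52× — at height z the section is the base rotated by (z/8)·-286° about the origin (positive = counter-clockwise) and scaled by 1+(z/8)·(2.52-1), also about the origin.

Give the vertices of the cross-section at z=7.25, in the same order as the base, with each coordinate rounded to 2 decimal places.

t = z/height = 7.25/8 = 0.90625
s = 1 + (scale-1)·z/height = 1 + (2.52-1)·7.25/8 = 2.377500
θ = twist·z/height = -286°·7.25/8 = -259.1875° = -4.523675 rad
cos θ = -0.187596, sin θ = 0.982246 (intermediates below are computed at full precision and shown rounded to 5 d.p.)
v1: (-4.5,-4) → rotate → (4.77317,-3.66973) → ×s → (11.34820,-8.72477) → (11.35,-8.72)
v2: (4.5,-3.5) → rotate → (2.59368,5.07669) → ×s → (6.16648,12.06984) → (6.17,12.07)
v3: (4.5,0) → rotate → (-0.84418,4.42011) → ×s → (-2.00704,10.50881) → (-2.01,10.51)
v4: (1.5,4) → rotate → (-4.21038,0.72299) → ×s → (-10.01018,1.71890) → (-10.01,1.72)
v5: (-1.5,3.5) → rotate → (-3.15647,-2.12995) → ×s → (-7.50450,-5.06397) → (-7.50,-5.06)
v6: (-4.5,0.5) → rotate → (0.35306,-4.51391) → ×s → (0.83939,-10.73181) → (0.84,-10.73)

Cross-section at z=7.25: (11.35,-8.72) (6.17,12.07) (-2.01,10.51) (-10.01,1.72) (-7.50,-5.06) (0.84,-10.73)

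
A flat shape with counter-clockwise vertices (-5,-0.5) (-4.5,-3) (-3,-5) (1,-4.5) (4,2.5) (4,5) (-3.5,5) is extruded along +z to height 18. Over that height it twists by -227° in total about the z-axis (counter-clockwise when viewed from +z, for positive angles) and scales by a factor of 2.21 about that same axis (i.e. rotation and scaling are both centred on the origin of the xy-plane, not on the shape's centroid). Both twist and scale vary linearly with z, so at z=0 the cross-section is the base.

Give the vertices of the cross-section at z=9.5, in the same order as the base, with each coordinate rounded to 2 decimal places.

Cross-section at z=9.5: (3.36,7.52) (-0.60,8.84) (-4.67,8.34) (-7.21,2.24) (0.30,-7.72) (3.85,-9.76) (9.96,0.90)

t = z/height = 9.5/18 = 0.527778
s = 1 + (scale-1)·z/height = 1 + (2.21-1)·9.5/18 = 1.638611
θ = twist·z/height = -227°·9.5/18 = -119.8056° = -2.091001 rad
cos θ = -0.497058, sin θ = -0.867717 (intermediates below are computed at full precision and shown rounded to 5 d.p.)
v1: (-5,-0.5) → rotate → (2.05143,4.58712) → ×s → (3.36150,7.51650) → (3.36,7.52)
v2: (-4.5,-3) → rotate → (-0.36639,5.39590) → ×s → (-0.60037,8.84178) → (-0.60,8.84)
v3: (-3,-5) → rotate → (-2.84741,5.08844) → ×s → (-4.66580,8.33798) → (-4.67,8.34)
v4: (1,-4.5) → rotate → (-4.40179,1.36904) → ×s → (-7.21282,2.24333) → (-7.21,2.24)
v5: (4,2.5) → rotate → (0.18106,-4.71351) → ×s → (0.29669,-7.72362) → (0.30,-7.72)
v6: (4,5) → rotate → (2.35035,-5.95616) → ×s → (3.85132,-9.75983) → (3.85,-9.76)
v7: (-3.5,5) → rotate → (6.07829,0.55172) → ×s → (9.95995,0.90405) → (9.96,0.90)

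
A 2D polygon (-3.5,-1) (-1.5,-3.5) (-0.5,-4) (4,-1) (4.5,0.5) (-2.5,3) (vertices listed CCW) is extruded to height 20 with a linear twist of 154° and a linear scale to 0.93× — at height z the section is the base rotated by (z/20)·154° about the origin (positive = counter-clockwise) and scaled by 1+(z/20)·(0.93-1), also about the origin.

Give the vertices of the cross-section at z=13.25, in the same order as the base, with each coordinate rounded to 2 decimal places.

t = z/height = 13.25/20 = 0.6625
s = 1 + (scale-1)·z/height = 1 + (0.93-1)·13.25/20 = 0.953625
θ = twist·z/height = 154°·13.25/20 = 102.0250° = 1.780672 rad
cos θ = -0.208338, sin θ = 0.978057 (intermediates below are computed at full precision and shown rounded to 5 d.p.)
v1: (-3.5,-1) → rotate → (1.70724,-3.21486) → ×s → (1.62807,-3.06577) → (1.63,-3.07)
v2: (-1.5,-3.5) → rotate → (3.73571,-0.73790) → ×s → (3.56246,-0.70368) → (3.56,-0.70)
v3: (-0.5,-4) → rotate → (4.01640,0.34433) → ×s → (3.83014,0.32836) → (3.83,0.33)
v4: (4,-1) → rotate → (0.14470,4.12057) → ×s → (0.13799,3.92947) → (0.14,3.93)
v5: (4.5,0.5) → rotate → (-1.42655,4.29709) → ×s → (-1.36040,4.09781) → (-1.36,4.10)
v6: (-2.5,3) → rotate → (-2.41332,-3.07016) → ×s → (-2.30141,-2.92778) → (-2.30,-2.93)

Cross-section at z=13.25: (1.63,-3.07) (3.56,-0.70) (3.83,0.33) (0.14,3.93) (-1.36,4.10) (-2.30,-2.93)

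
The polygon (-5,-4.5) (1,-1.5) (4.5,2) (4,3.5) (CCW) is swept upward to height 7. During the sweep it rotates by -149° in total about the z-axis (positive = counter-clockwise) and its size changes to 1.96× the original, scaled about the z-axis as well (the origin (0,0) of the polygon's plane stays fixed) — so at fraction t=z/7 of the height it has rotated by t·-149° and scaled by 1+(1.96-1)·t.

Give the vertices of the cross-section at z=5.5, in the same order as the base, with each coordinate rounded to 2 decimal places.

t = z/height = 5.5/7 = 0.785714
s = 1 + (scale-1)·z/height = 1 + (1.96-1)·5.5/7 = 1.754286
θ = twist·z/height = -149°·5.5/7 = -117.0714° = -2.043282 rad
cos θ = -0.455101, sin θ = -0.890440 (intermediates below are computed at full precision and shown rounded to 5 d.p.)
v1: (-5,-4.5) → rotate → (-1.73147,6.50015) → ×s → (-3.03750,11.40313) → (-3.04,11.40)
v2: (1,-1.5) → rotate → (-1.79076,-0.20779) → ×s → (-3.14151,-0.36452) → (-3.14,-0.36)
v3: (4.5,2) → rotate → (-0.26707,-4.91718) → ×s → (-0.46852,-8.62614) → (-0.47,-8.63)
v4: (4,3.5) → rotate → (1.29614,-5.15461) → ×s → (2.27379,-9.04266) → (2.27,-9.04)

Cross-section at z=5.5: (-3.04,11.40) (-3.14,-0.36) (-0.47,-8.63) (2.27,-9.04)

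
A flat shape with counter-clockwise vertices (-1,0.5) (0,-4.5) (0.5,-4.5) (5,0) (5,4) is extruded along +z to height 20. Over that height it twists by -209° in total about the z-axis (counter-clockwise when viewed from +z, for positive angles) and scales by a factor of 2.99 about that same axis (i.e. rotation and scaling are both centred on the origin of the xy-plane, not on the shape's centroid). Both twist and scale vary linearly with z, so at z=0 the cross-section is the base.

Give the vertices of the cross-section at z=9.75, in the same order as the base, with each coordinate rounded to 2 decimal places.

t = z/height = 9.75/20 = 0.4875
s = 1 + (scale-1)·z/height = 1 + (2.99-1)·9.75/20 = 1.970125
θ = twist·z/height = -209°·9.75/20 = -101.8875° = -1.778272 rad
cos θ = -0.205991, sin θ = -0.978554 (intermediates below are computed at full precision and shown rounded to 5 d.p.)
v1: (-1,0.5) → rotate → (0.69527,0.87556) → ×s → (1.36976,1.72496) → (1.37,1.72)
v2: (0,-4.5) → rotate → (-4.40349,0.92696) → ×s → (-8.67543,1.82622) → (-8.68,1.83)
v3: (0.5,-4.5) → rotate → (-4.50649,0.43768) → ×s → (-8.87834,0.86229) → (-8.88,0.86)
v4: (5,0) → rotate → (-1.02995,-4.89277) → ×s → (-2.02914,-9.63937) → (-2.03,-9.64)
v5: (5,4) → rotate → (2.88426,-5.71673) → ×s → (5.68236,-11.26268) → (5.68,-11.26)

Cross-section at z=9.75: (1.37,1.72) (-8.68,1.83) (-8.88,0.86) (-2.03,-9.64) (5.68,-11.26)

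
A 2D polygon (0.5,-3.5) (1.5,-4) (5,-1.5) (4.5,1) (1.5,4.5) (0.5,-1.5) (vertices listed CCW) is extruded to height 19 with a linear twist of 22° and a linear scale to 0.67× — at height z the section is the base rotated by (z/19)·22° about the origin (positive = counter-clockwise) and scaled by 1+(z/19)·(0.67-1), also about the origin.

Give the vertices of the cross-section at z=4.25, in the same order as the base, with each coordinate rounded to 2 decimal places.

t = z/height = 4.25/19 = 0.223684
s = 1 + (scale-1)·z/height = 1 + (0.67-1)·4.25/19 = 0.926184
θ = twist·z/height = 22°·4.25/19 = 4.9211° = 0.085889 rad
cos θ = 0.996314, sin θ = 0.085783 (intermediates below are computed at full precision and shown rounded to 5 d.p.)
v1: (0.5,-3.5) → rotate → (0.79840,-3.44421) → ×s → (0.73946,-3.18997) → (0.74,-3.19)
v2: (1.5,-4) → rotate → (1.83760,-3.85658) → ×s → (1.70196,-3.57190) → (1.70,-3.57)
v3: (5,-1.5) → rotate → (5.11024,-1.06556) → ×s → (4.73303,-0.98690) → (4.73,-0.99)
v4: (4.5,1) → rotate → (4.39763,1.38234) → ×s → (4.07301,1.28030) → (4.07,1.28)
v5: (1.5,4.5) → rotate → (1.10845,4.61209) → ×s → (1.02663,4.27164) → (1.03,4.27)
v6: (0.5,-1.5) → rotate → (0.62683,-1.45158) → ×s → (0.58056,-1.34443) → (0.58,-1.34)

Cross-section at z=4.25: (0.74,-3.19) (1.70,-3.57) (4.73,-0.99) (4.07,1.28) (1.03,4.27) (0.58,-1.34)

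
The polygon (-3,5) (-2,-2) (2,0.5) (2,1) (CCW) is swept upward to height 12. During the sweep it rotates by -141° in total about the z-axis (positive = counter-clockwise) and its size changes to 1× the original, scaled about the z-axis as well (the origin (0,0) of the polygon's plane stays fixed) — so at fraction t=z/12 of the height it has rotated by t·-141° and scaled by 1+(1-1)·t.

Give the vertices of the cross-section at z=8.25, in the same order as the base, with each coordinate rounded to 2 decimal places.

t = z/height = 8.25/12 = 0.6875
s = 1 + (scale-1)·z/height = 1 + (1-1)·8.25/12 = 1.000000
θ = twist·z/height = -141°·8.25/12 = -96.9375° = -1.691879 rad
cos θ = -0.120787, sin θ = -0.992678 (intermediates below are computed at full precision and shown rounded to 5 d.p.)
v1: (-3,5) → rotate → (5.32575,2.37410) → ×s → (5.32575,2.37410) → (5.33,2.37)
v2: (-2,-2) → rotate → (-1.74378,2.22693) → ×s → (-1.74378,2.22693) → (-1.74,2.23)
v3: (2,0.5) → rotate → (0.25477,-2.04575) → ×s → (0.25477,-2.04575) → (0.25,-2.05)
v4: (2,1) → rotate → (0.75111,-2.10614) → ×s → (0.75111,-2.10614) → (0.75,-2.11)

Cross-section at z=8.25: (5.33,2.37) (-1.74,2.23) (0.25,-2.05) (0.75,-2.11)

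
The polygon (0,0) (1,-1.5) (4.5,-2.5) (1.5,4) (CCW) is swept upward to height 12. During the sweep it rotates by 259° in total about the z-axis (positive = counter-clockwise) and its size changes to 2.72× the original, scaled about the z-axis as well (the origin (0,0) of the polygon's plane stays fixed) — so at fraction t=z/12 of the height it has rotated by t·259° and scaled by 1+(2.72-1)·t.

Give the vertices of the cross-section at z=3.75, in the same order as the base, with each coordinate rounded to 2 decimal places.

Cross-section at z=3.75: (0.00,0.00) (2.52,1.16) (4.89,6.23) (-5.71,3.25)

t = z/height = 3.75/12 = 0.3125
s = 1 + (scale-1)·z/height = 1 + (2.72-1)·3.75/12 = 1.537500
θ = twist·z/height = 259°·3.75/12 = 80.9375° = 1.412626 rad
cos θ = 0.157512, sin θ = 0.987517 (intermediates below are computed at full precision and shown rounded to 5 d.p.)
v1: (0,0) → rotate → (0.00000,0.00000) → ×s → (0.00000,0.00000) → (0.00,0.00)
v2: (1,-1.5) → rotate → (1.63879,0.75125) → ×s → (2.51964,1.15505) → (2.52,1.16)
v3: (4.5,-2.5) → rotate → (3.17760,4.05005) → ×s → (4.88555,6.22695) → (4.89,6.23)
v4: (1.5,4) → rotate → (-3.71380,2.11132) → ×s → (-5.70997,3.24616) → (-5.71,3.25)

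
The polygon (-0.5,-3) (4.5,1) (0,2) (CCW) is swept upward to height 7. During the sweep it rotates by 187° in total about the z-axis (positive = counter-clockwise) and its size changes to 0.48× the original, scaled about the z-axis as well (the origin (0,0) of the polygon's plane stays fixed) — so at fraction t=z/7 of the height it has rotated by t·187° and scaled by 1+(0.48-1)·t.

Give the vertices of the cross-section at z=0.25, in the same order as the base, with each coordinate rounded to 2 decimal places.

t = z/height = 0.25/7 = 0.0357143
s = 1 + (scale-1)·z/height = 1 + (0.48-1)·0.25/7 = 0.981429
θ = twist·z/height = 187°·0.25/7 = 6.6786° = 0.116563 rad
cos θ = 0.993214, sin θ = 0.116299 (intermediates below are computed at full precision and shown rounded to 5 d.p.)
v1: (-0.5,-3) → rotate → (-0.14771,-3.03779) → ×s → (-0.14497,-2.98138) → (-0.14,-2.98)
v2: (4.5,1) → rotate → (4.35316,1.51656) → ×s → (4.27232,1.48840) → (4.27,1.49)
v3: (0,2) → rotate → (-0.23260,1.98643) → ×s → (-0.22828,1.94954) → (-0.23,1.95)

Cross-section at z=0.25: (-0.14,-2.98) (4.27,1.49) (-0.23,1.95)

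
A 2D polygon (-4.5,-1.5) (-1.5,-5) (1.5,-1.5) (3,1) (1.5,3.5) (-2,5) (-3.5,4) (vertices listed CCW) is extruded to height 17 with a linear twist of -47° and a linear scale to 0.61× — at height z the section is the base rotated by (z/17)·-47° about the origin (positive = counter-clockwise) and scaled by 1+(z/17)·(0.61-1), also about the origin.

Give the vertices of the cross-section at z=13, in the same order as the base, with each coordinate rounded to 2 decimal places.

Cross-section at z=13: (-3.17,1.00) (-2.91,-2.22) (0.23,-1.47) (2.12,-0.67) (2.29,1.37) (0.92,3.66) (-0.34,3.71)

t = z/height = 13/17 = 0.764706
s = 1 + (scale-1)·z/height = 1 + (0.61-1)·13/17 = 0.701765
θ = twist·z/height = -47°·13/17 = -35.9412° = -0.627292 rad
cos θ = 0.809620, sin θ = -0.586954 (intermediates below are computed at full precision and shown rounded to 5 d.p.)
v1: (-4.5,-1.5) → rotate → (-4.52372,1.42686) → ×s → (-3.17459,1.00132) → (-3.17,1.00)
v2: (-1.5,-5) → rotate → (-4.14920,-3.16767) → ×s → (-2.91176,-2.22296) → (-2.91,-2.22)
v3: (1.5,-1.5) → rotate → (0.33400,-2.09486) → ×s → (0.23439,-1.47010) → (0.23,-1.47)
v4: (3,1) → rotate → (3.01581,-0.95124) → ×s → (2.11639,-0.66755) → (2.12,-0.67)
v5: (1.5,3.5) → rotate → (3.26877,1.95324) → ×s → (2.29391,1.37071) → (2.29,1.37)
v6: (-2,5) → rotate → (1.31553,5.22201) → ×s → (0.92319,3.66462) → (0.92,3.66)
v7: (-3.5,4) → rotate → (-0.48585,5.29282) → ×s → (-0.34095,3.71431) → (-0.34,3.71)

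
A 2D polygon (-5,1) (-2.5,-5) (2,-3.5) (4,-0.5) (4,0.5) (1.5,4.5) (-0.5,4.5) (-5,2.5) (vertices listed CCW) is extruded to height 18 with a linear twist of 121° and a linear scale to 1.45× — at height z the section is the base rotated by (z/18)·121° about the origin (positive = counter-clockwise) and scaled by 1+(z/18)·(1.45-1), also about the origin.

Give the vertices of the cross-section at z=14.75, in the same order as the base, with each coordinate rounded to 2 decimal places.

Cross-section at z=14.75: (-0.26,-6.97) (7.30,-2.29) (4.29,3.46) (-0.20,5.51) (-1.55,5.30) (-6.41,1.05) (-5.97,-1.66) (-2.29,-7.30)

t = z/height = 14.75/18 = 0.819444
s = 1 + (scale-1)·z/height = 1 + (1.45-1)·14.75/18 = 1.368750
θ = twist·z/height = 121°·14.75/18 = 99.1528° = 1.730542 rad
cos θ = -0.159068, sin θ = 0.987268 (intermediates below are computed at full precision and shown rounded to 5 d.p.)
v1: (-5,1) → rotate → (-0.19193,-5.09541) → ×s → (-0.26270,-6.97434) → (-0.26,-6.97)
v2: (-2.5,-5) → rotate → (5.33401,-1.67283) → ×s → (7.30092,-2.28969) → (7.30,-2.29)
v3: (2,-3.5) → rotate → (3.13730,2.53127) → ×s → (4.29418,3.46468) → (4.29,3.46)
v4: (4,-0.5) → rotate → (-0.14264,4.02860) → ×s → (-0.19523,5.51415) → (-0.20,5.51)
v5: (4,0.5) → rotate → (-1.12990,3.86954) → ×s → (-1.54656,5.29643) → (-1.55,5.30)
v6: (1.5,4.5) → rotate → (-4.68131,0.76510) → ×s → (-6.40754,1.04723) → (-6.41,1.05)
v7: (-0.5,4.5) → rotate → (-4.36317,-1.20944) → ×s → (-5.97209,-1.65542) → (-5.97,-1.66)
v8: (-5,2.5) → rotate → (-1.67283,-5.33401) → ×s → (-2.28969,-7.30092) → (-2.29,-7.30)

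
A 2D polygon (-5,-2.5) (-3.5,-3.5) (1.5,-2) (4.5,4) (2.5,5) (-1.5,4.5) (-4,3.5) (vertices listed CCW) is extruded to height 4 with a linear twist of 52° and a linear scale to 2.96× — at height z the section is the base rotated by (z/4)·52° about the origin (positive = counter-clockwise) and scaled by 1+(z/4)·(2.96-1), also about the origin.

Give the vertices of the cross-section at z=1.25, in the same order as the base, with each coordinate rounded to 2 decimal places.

t = z/height = 1.25/4 = 0.3125
s = 1 + (scale-1)·z/height = 1 + (2.96-1)·1.25/4 = 1.612500
θ = twist·z/height = 52°·1.25/4 = 16.2500° = 0.283616 rad
cos θ = 0.960050, sin θ = 0.279829 (intermediates below are computed at full precision and shown rounded to 5 d.p.)
v1: (-5,-2.5) → rotate → (-4.10068,-3.79927) → ×s → (-6.61234,-6.12632) → (-6.61,-6.13)
v2: (-3.5,-3.5) → rotate → (-2.38077,-4.33958) → ×s → (-3.83900,-6.99757) → (-3.84,-7.00)
v3: (1.5,-2) → rotate → (1.99973,-1.50036) → ×s → (3.22457,-2.41932) → (3.22,-2.42)
v4: (4.5,4) → rotate → (3.20091,5.09943) → ×s → (5.16146,8.22283) → (5.16,8.22)
v5: (2.5,5) → rotate → (1.00098,5.49982) → ×s → (1.61408,8.86846) → (1.61,8.87)
v6: (-1.5,4.5) → rotate → (-2.69931,3.90048) → ×s → (-4.35263,6.28953) → (-4.35,6.29)
v7: (-4,3.5) → rotate → (-4.81960,2.24086) → ×s → (-7.77161,3.61338) → (-7.77,3.61)

Cross-section at z=1.25: (-6.61,-6.13) (-3.84,-7.00) (3.22,-2.42) (5.16,8.22) (1.61,8.87) (-4.35,6.29) (-7.77,3.61)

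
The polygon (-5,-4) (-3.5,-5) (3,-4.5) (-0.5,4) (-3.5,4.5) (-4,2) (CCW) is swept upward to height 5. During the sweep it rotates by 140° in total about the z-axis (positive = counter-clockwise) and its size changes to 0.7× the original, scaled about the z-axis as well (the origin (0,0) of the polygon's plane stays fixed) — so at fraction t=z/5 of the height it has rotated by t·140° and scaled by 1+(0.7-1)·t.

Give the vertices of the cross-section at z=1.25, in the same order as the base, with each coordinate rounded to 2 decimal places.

Cross-section at z=1.25: (-1.67,-5.68) (0.00,-5.65) (4.66,-1.82) (-2.50,2.77) (-5.04,1.55) (-4.09,-0.61)

t = z/height = 1.25/5 = 0.25
s = 1 + (scale-1)·z/height = 1 + (0.7-1)·1.25/5 = 0.925000
θ = twist·z/height = 140°·1.25/5 = 35.0000° = 0.610865 rad
cos θ = 0.819152, sin θ = 0.573576 (intermediates below are computed at full precision and shown rounded to 5 d.p.)
v1: (-5,-4) → rotate → (-1.80145,-6.14449) → ×s → (-1.66635,-5.68365) → (-1.67,-5.68)
v2: (-3.5,-5) → rotate → (0.00085,-6.10328) → ×s → (0.00079,-5.64553) → (0.00,-5.65)
v3: (3,-4.5) → rotate → (5.03855,-1.96545) → ×s → (4.66066,-1.81805) → (4.66,-1.82)
v4: (-0.5,4) → rotate → (-2.70388,2.98982) → ×s → (-2.50109,2.76558) → (-2.50,2.77)
v5: (-3.5,4.5) → rotate → (-5.44813,1.67867) → ×s → (-5.03952,1.55277) → (-5.04,1.55)
v6: (-4,2) → rotate → (-4.42376,-0.65600) → ×s → (-4.09198,-0.60680) → (-4.09,-0.61)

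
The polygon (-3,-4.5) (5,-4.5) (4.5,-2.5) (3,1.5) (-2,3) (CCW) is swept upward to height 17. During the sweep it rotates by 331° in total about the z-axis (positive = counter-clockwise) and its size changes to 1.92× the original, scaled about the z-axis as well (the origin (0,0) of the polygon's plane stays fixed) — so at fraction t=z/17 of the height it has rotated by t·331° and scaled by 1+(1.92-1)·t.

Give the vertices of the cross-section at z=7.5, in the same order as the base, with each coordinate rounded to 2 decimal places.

t = z/height = 7.5/17 = 0.441176
s = 1 + (scale-1)·z/height = 1 + (1.92-1)·7.5/17 = 1.405882
θ = twist·z/height = 331°·7.5/17 = 146.0294° = 2.548694 rad
cos θ = -0.829325, sin θ = 0.558767 (intermediates below are computed at full precision and shown rounded to 5 d.p.)
v1: (-3,-4.5) → rotate → (5.00243,2.05566) → ×s → (7.03282,2.89001) → (7.03,2.89)
v2: (5,-4.5) → rotate → (-1.63217,6.52580) → ×s → (-2.29464,9.17450) → (-2.29,9.17)
v3: (4.5,-2.5) → rotate → (-2.33504,4.58776) → ×s → (-3.28279,6.44986) → (-3.28,6.45)
v4: (3,1.5) → rotate → (-3.32612,0.43232) → ×s → (-4.67614,0.60778) → (-4.68,0.61)
v5: (-2,3) → rotate → (-0.01765,-3.60551) → ×s → (-0.02482,-5.06892) → (-0.02,-5.07)

Cross-section at z=7.5: (7.03,2.89) (-2.29,9.17) (-3.28,6.45) (-4.68,0.61) (-0.02,-5.07)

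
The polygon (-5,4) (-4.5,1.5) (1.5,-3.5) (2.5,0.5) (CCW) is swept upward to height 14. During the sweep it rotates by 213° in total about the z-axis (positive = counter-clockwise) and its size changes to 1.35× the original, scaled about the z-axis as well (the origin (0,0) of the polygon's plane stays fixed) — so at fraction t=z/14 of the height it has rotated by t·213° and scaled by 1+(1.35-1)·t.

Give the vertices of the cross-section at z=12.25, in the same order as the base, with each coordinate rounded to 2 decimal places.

Cross-section at z=12.25: (7.07,-4.47) (6.06,-1.29) (-2.45,4.33) (-3.17,-1.01)

t = z/height = 12.25/14 = 0.875
s = 1 + (scale-1)·z/height = 1 + (1.35-1)·12.25/14 = 1.306250
θ = twist·z/height = 213°·12.25/14 = 186.3750° = 3.252857 rad
cos θ = -0.993816, sin θ = -0.111035 (intermediates below are computed at full precision and shown rounded to 5 d.p.)
v1: (-5,4) → rotate → (5.41322,-3.42009) → ×s → (7.07102,-4.46749) → (7.07,-4.47)
v2: (-4.5,1.5) → rotate → (4.63873,-0.99107) → ×s → (6.05934,-1.29458) → (6.06,-1.29)
v3: (1.5,-3.5) → rotate → (-1.87935,3.31180) → ×s → (-2.45490,4.32604) → (-2.45,4.33)
v4: (2.5,0.5) → rotate → (-2.42902,-0.77450) → ×s → (-3.17291,-1.01169) → (-3.17,-1.01)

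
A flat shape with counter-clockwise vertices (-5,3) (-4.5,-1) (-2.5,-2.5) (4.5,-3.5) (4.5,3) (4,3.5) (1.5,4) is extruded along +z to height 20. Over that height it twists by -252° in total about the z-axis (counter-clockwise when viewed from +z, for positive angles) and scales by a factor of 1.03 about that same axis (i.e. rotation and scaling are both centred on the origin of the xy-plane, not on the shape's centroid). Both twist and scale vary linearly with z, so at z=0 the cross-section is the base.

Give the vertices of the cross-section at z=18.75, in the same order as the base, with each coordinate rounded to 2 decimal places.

t = z/height = 18.75/20 = 0.9375
s = 1 + (scale-1)·z/height = 1 + (1.03-1)·18.75/20 = 1.028125
θ = twist·z/height = -252°·18.75/20 = -236.2500° = -4.123340 rad
cos θ = -0.555570, sin θ = 0.831470 (intermediates below are computed at full precision and shown rounded to 5 d.p.)
v1: (-5,3) → rotate → (0.28344,-5.82406) → ×s → (0.29141,-5.98786) → (0.29,-5.99)
v2: (-4.5,-1) → rotate → (3.33154,-3.18604) → ×s → (3.42524,-3.27565) → (3.43,-3.28)
v3: (-2.5,-2.5) → rotate → (3.46760,-0.68975) → ×s → (3.56513,-0.70915) → (3.57,-0.71)
v4: (4.5,-3.5) → rotate → (0.41008,5.68611) → ×s → (0.42161,5.84603) → (0.42,5.85)
v5: (4.5,3) → rotate → (-4.99447,2.07490) → ×s → (-5.13494,2.13326) → (-5.13,2.13)
v6: (4,3.5) → rotate → (-5.13242,1.38138) → ×s → (-5.27677,1.42023) → (-5.28,1.42)
v7: (1.5,4) → rotate → (-4.15923,-0.97508) → ×s → (-4.27621,-1.00250) → (-4.28,-1.00)

Cross-section at z=18.75: (0.29,-5.99) (3.43,-3.28) (3.57,-0.71) (0.42,5.85) (-5.13,2.13) (-5.28,1.42) (-4.28,-1.00)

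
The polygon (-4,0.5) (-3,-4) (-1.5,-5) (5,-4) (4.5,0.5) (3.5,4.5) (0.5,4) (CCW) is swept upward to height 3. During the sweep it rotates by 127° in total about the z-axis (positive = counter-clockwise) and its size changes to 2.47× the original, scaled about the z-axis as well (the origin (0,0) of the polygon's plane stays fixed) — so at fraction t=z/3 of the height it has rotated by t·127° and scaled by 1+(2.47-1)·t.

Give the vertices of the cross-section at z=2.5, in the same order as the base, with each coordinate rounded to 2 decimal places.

t = z/height = 2.5/3 = 0.833333
s = 1 + (scale-1)·z/height = 1 + (2.47-1)·2.5/3 = 2.225000
θ = twist·z/height = 127°·2.5/3 = 105.8333° = 1.847140 rad
cos θ = -0.272840, sin θ = 0.962059 (intermediates below are computed at full precision and shown rounded to 5 d.p.)
v1: (-4,0.5) → rotate → (0.61033,-3.98466) → ×s → (1.35798,-8.86586) → (1.36,-8.87)
v2: (-3,-4) → rotate → (4.66676,-1.79482) → ×s → (10.38354,-3.99347) → (10.38,-3.99)
v3: (-1.5,-5) → rotate → (5.21956,-0.07889) → ×s → (11.61351,-0.17553) → (11.61,-0.18)
v4: (5,-4) → rotate → (2.48404,5.90166) → ×s → (5.52698,13.13119) → (5.53,13.13)
v5: (4.5,0.5) → rotate → (-1.70881,4.19285) → ×s → (-3.80210,9.32909) → (-3.80,9.33)
v6: (3.5,4.5) → rotate → (-5.28421,2.13943) → ×s → (-11.75736,4.76023) → (-11.76,4.76)
v7: (0.5,4) → rotate → (-3.98466,-0.61033) → ×s → (-8.86586,-1.35798) → (-8.87,-1.36)

Cross-section at z=2.5: (1.36,-8.87) (10.38,-3.99) (11.61,-0.18) (5.53,13.13) (-3.80,9.33) (-11.76,4.76) (-8.87,-1.36)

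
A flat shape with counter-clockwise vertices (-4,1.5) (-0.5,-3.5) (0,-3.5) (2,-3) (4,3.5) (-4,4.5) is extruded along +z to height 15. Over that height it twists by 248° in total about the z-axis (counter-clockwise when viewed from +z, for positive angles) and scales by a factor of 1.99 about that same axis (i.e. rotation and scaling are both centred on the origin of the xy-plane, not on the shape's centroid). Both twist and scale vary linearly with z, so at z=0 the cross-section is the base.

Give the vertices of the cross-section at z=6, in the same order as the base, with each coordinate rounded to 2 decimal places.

Cross-section at z=6: (-1.17,-5.85) (4.93,0.09) (4.82,0.78) (3.69,3.43) (-5.72,4.73) (-5.31,-6.52)

t = z/height = 6/15 = 0.4
s = 1 + (scale-1)·z/height = 1 + (1.99-1)·6/15 = 1.396000
θ = twist·z/height = 248°·6/15 = 99.2000° = 1.731367 rad
cos θ = -0.159881, sin θ = 0.987136 (intermediates below are computed at full precision and shown rounded to 5 d.p.)
v1: (-4,1.5) → rotate → (-0.84118,-4.18837) → ×s → (-1.17429,-5.84696) → (-1.17,-5.85)
v2: (-0.5,-3.5) → rotate → (3.53492,0.06602) → ×s → (4.93474,0.09216) → (4.93,0.09)
v3: (0,-3.5) → rotate → (3.45498,0.55958) → ×s → (4.82315,0.78118) → (4.82,0.78)
v4: (2,-3) → rotate → (2.64165,2.45392) → ×s → (3.68774,3.42567) → (3.69,3.43)
v5: (4,3.5) → rotate → (-4.09450,3.38896) → ×s → (-5.71592,4.73099) → (-5.72,4.73)
v6: (-4,4.5) → rotate → (-3.80259,-4.66801) → ×s → (-5.30841,-6.51654) → (-5.31,-6.52)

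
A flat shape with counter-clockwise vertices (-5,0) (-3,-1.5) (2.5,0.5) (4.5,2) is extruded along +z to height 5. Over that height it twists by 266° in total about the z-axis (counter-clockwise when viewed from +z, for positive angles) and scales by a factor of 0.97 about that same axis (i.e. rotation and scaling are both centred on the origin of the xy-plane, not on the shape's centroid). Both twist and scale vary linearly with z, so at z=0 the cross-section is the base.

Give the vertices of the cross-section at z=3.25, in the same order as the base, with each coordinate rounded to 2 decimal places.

Cross-section at z=3.25: (4.86,-0.61) (3.10,1.10) (-2.49,-0.18) (-4.62,-1.40)

t = z/height = 3.25/5 = 0.65
s = 1 + (scale-1)·z/height = 1 + (0.97-1)·3.25/5 = 0.980500
θ = twist·z/height = 266°·3.25/5 = 172.9000° = 3.017674 rad
cos θ = -0.992332, sin θ = 0.123601 (intermediates below are computed at full precision and shown rounded to 5 d.p.)
v1: (-5,0) → rotate → (4.96166,-0.61801) → ×s → (4.86491,-0.60596) → (4.86,-0.61)
v2: (-3,-1.5) → rotate → (3.16240,1.11769) → ×s → (3.10073,1.09590) → (3.10,1.10)
v3: (2.5,0.5) → rotate → (-2.54263,-0.18716) → ×s → (-2.49305,-0.18351) → (-2.49,-0.18)
v4: (4.5,2) → rotate → (-4.71270,-1.42846) → ×s → (-4.62080,-1.40060) → (-4.62,-1.40)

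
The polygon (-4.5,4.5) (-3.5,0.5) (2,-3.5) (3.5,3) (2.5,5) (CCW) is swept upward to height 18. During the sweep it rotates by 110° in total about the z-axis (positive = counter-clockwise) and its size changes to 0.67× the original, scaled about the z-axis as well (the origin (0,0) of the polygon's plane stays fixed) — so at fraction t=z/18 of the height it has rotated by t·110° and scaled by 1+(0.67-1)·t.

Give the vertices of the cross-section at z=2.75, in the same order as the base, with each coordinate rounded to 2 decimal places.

t = z/height = 2.75/18 = 0.152778
s = 1 + (scale-1)·z/height = 1 + (0.67-1)·2.75/18 = 0.949583
θ = twist·z/height = 110°·2.75/18 = 16.8056° = 0.293312 rad
cos θ = 0.957291, sin θ = 0.289125 (intermediates below are computed at full precision and shown rounded to 5 d.p.)
v1: (-4.5,4.5) → rotate → (-5.60887,3.00675) → ×s → (-5.32609,2.85516) → (-5.33,2.86)
v2: (-3.5,0.5) → rotate → (-3.49508,-0.53329) → ×s → (-3.31887,-0.50640) → (-3.32,-0.51)
v3: (2,-3.5) → rotate → (2.92652,-2.77227) → ×s → (2.77897,-2.63250) → (2.78,-2.63)
v4: (3.5,3) → rotate → (2.48315,3.88381) → ×s → (2.35795,3.68800) → (2.36,3.69)
v5: (2.5,5) → rotate → (0.94761,5.50927) → ×s → (0.89983,5.23151) → (0.90,5.23)

Cross-section at z=2.75: (-5.33,2.86) (-3.32,-0.51) (2.78,-2.63) (2.36,3.69) (0.90,5.23)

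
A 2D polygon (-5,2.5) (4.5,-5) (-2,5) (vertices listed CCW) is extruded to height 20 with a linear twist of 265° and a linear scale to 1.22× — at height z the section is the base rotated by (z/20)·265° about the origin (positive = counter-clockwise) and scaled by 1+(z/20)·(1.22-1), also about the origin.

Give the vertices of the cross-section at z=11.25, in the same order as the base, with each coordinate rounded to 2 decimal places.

Cross-section at z=11.25: (3.38,-5.30) (-1.45,7.42) (-0.96,-5.97)

t = z/height = 11.25/20 = 0.5625
s = 1 + (scale-1)·z/height = 1 + (1.22-1)·11.25/20 = 1.123750
θ = twist·z/height = 265°·11.25/20 = 149.0625° = 2.601631 rad
cos θ = -0.857729, sin θ = 0.514103 (intermediates below are computed at full precision and shown rounded to 5 d.p.)
v1: (-5,2.5) → rotate → (3.00339,-4.71484) → ×s → (3.37506,-5.29830) → (3.38,-5.30)
v2: (4.5,-5) → rotate → (-1.28927,6.60211) → ×s → (-1.44881,7.41912) → (-1.45,7.42)
v3: (-2,5) → rotate → (-0.85506,-5.31685) → ×s → (-0.96087,-5.97481) → (-0.96,-5.97)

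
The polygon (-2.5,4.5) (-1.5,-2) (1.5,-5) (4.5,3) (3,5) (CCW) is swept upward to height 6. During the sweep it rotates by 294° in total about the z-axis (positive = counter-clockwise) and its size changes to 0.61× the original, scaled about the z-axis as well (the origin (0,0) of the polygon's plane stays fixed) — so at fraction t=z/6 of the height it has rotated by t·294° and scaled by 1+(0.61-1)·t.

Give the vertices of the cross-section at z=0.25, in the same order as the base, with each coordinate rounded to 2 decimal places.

Cross-section at z=0.25: (-3.34,3.80) (-1.02,-2.24) (2.49,-4.49) (3.70,3.82) (1.84,5.43)

t = z/height = 0.25/6 = 0.0416667
s = 1 + (scale-1)·z/height = 1 + (0.61-1)·0.25/6 = 0.983750
θ = twist·z/height = 294°·0.25/6 = 12.2500° = 0.213803 rad
cos θ = 0.977231, sin θ = 0.212178 (intermediates below are computed at full precision and shown rounded to 5 d.p.)
v1: (-2.5,4.5) → rotate → (-3.39788,3.86710) → ×s → (-3.34266,3.80426) → (-3.34,3.80)
v2: (-1.5,-2) → rotate → (-1.04149,-2.27273) → ×s → (-1.02457,-2.23580) → (-1.02,-2.24)
v3: (1.5,-5) → rotate → (2.52674,-4.56789) → ×s → (2.48568,-4.49366) → (2.49,-4.49)
v4: (4.5,3) → rotate → (3.76101,3.88649) → ×s → (3.69989,3.82334) → (3.70,3.82)
v5: (3,5) → rotate → (1.87080,5.52269) → ×s → (1.84040,5.43294) → (1.84,5.43)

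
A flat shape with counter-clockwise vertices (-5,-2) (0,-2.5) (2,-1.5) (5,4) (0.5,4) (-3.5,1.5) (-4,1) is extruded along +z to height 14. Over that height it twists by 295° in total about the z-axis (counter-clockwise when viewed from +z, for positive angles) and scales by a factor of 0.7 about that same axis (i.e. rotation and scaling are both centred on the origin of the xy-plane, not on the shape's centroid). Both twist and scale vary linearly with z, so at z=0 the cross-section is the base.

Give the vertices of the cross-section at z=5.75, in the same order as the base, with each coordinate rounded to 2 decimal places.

t = z/height = 5.75/14 = 0.410714
s = 1 + (scale-1)·z/height = 1 + (0.7-1)·5.75/14 = 0.876786
θ = twist·z/height = 295°·5.75/14 = 121.1607° = 2.114653 rad
cos θ = -0.517440, sin θ = 0.855719 (intermediates below are computed at full precision and shown rounded to 5 d.p.)
v1: (-5,-2) → rotate → (4.29864,-3.24372) → ×s → (3.76899,-2.84404) → (3.77,-2.84)
v2: (0,-2.5) → rotate → (2.13930,1.29360) → ×s → (1.87571,1.13421) → (1.88,1.13)
v3: (2,-1.5) → rotate → (0.24870,2.48760) → ×s → (0.21805,2.18109) → (0.22,2.18)
v4: (5,4) → rotate → (-6.01008,2.20883) → ×s → (-5.26955,1.93667) → (-5.27,1.94)
v5: (0.5,4) → rotate → (-3.68160,-1.64190) → ×s → (-3.22797,-1.43960) → (-3.23,-1.44)
v6: (-3.5,1.5) → rotate → (0.52746,-3.77118) → ×s → (0.46247,-3.30651) → (0.46,-3.31)
v7: (-4,1) → rotate → (1.21404,-3.94032) → ×s → (1.06445,-3.45481) → (1.06,-3.45)

Cross-section at z=5.75: (3.77,-2.84) (1.88,1.13) (0.22,2.18) (-5.27,1.94) (-3.23,-1.44) (0.46,-3.31) (1.06,-3.45)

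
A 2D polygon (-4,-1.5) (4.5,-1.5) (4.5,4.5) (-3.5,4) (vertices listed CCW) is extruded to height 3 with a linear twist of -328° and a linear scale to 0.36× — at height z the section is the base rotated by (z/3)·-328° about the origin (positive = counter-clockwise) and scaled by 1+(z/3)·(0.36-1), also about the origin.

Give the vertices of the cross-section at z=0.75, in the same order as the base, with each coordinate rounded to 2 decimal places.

Cross-section at z=0.75: (-1.72,3.15) (-0.72,-3.92) (4.27,-3.22) (2.92,3.38)

t = z/height = 0.75/3 = 0.25
s = 1 + (scale-1)·z/height = 1 + (0.36-1)·0.75/3 = 0.840000
θ = twist·z/height = -328°·0.75/3 = -82.0000° = -1.431170 rad
cos θ = 0.139173, sin θ = -0.990268 (intermediates below are computed at full precision and shown rounded to 5 d.p.)
v1: (-4,-1.5) → rotate → (-2.04209,3.75231) → ×s → (-1.71536,3.15194) → (-1.72,3.15)
v2: (4.5,-1.5) → rotate → (-0.85912,-4.66497) → ×s → (-0.72166,-3.91857) → (-0.72,-3.92)
v3: (4.5,4.5) → rotate → (5.08249,-3.82993) → ×s → (4.26929,-3.21714) → (4.27,-3.22)
v4: (-3.5,4) → rotate → (3.47397,4.02263) → ×s → (2.91813,3.37901) → (2.92,3.38)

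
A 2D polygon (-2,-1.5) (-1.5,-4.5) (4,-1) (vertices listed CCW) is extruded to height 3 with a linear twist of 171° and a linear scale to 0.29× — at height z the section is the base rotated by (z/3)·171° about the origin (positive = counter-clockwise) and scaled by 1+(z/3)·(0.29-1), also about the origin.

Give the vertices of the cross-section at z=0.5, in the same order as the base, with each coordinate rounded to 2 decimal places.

Cross-section at z=0.5: (-0.92,-2.00) (0.73,-4.12) (3.52,0.91)

t = z/height = 0.5/3 = 0.166667
s = 1 + (scale-1)·z/height = 1 + (0.29-1)·0.5/3 = 0.881667
θ = twist·z/height = 171°·0.5/3 = 28.5000° = 0.497419 rad
cos θ = 0.878817, sin θ = 0.477159 (intermediates below are computed at full precision and shown rounded to 5 d.p.)
v1: (-2,-1.5) → rotate → (-1.04190,-2.27254) → ×s → (-0.91861,-2.00363) → (-0.92,-2.00)
v2: (-1.5,-4.5) → rotate → (0.82899,-4.67042) → ×s → (0.73089,-4.11775) → (0.73,-4.12)
v3: (4,-1) → rotate → (3.99243,1.02982) → ×s → (3.51999,0.90796) → (3.52,0.91)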